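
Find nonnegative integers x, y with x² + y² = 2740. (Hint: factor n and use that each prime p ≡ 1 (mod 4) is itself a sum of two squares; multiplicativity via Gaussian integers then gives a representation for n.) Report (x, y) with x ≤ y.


Step 1: Factor n = 2740 = 2^2 · 5 · 137.
Step 2: Check the mod-4 condition on each prime factor: 2 = 2 (special); 5 ≡ 1 (mod 4), exponent 1; 137 ≡ 1 (mod 4), exponent 1.
All primes ≡ 3 (mod 4) appear to even exponent (or don't appear), so by the two-squares theorem n IS expressible as a sum of two squares.
Step 3: Build a representation. Group n = k² · m with k = 2 and m = 5 · 137 = 685 (a product of primes ≡ 1 (mod 4)); a representation of m scales to one of n via (k·x)² + (k·y)² = k²(x² + y²). Each prime p ≡ 1 (mod 4) is itself a sum of two squares; find a² by testing p − a² for a perfect square:
  5: 5 − 1² = 4 = 2² ⇒ 5 = 1² + 2².
  137: 137 − 1² = 136, 137 − 2² = 133, 137 − 3² = 128, 137 − 4² = 121 = 11² ⇒ 137 = 4² + 11².
  Combine using the Brahmagupta–Fibonacci identity (a² + b²)(c² + d²) = (ac − bd)² + (ad + bc)² = (ac + bd)² + (ad − bc)²:
  5 · 137 = 685: from (1² + 2²)(4² + 11²), take (1·4 − 2·11, 1·11 + 2·4) = (4 − 22, 11 + 8) = (-18, 19); dropping signs (only squares matter) gives (18, 19); check 18² + 19² = 324 + 361 = 685 ✓.
  Scale by k = 2: (2·18, 2·19) = (36, 38).
Step 4: Order so x ≤ y and verify: 36² + 38² = 1296 + 1444 = 2740 = n. ✓

n = 2740 = 36² + 38² (one valid representation with x ≤ y).


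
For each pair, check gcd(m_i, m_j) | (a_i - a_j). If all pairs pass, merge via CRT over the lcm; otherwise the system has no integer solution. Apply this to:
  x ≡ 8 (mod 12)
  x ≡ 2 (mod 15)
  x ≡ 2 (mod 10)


Moduli 12, 15, 10 are not pairwise coprime, so CRT works modulo lcm(m_i) when all pairwise compatibility conditions hold.
Pairwise compatibility: gcd(m_i, m_j) must divide a_i - a_j for every pair.
Merge one congruence at a time:
  Start: x ≡ 8 (mod 12).
  Combine with x ≡ 2 (mod 15): gcd(12, 15) = 3; 2 - 8 = -6, which IS divisible by 3, so compatible.
    Write x = 8 + 12·t and substitute into x ≡ 2 (mod 15): 12·t ≡ 2 − 8 = -6 (mod 15).
    Divide the congruence (and modulus) by g = 3: 4·t ≡ -2 (mod 5).
    Reduce coefficients mod 5: 4·t ≡ 3 (mod 5).
    The inverse of 4 mod 5 is 4 (since 4·4 = 16 = 3·5 + 1), so t ≡ 4·3 = 12 ≡ 2 (mod 5).
    Then x = 8 + 12·2 = 32, valid modulo lcm(12, 15) = 60: x ≡ 32 (mod 60).
  Combine with x ≡ 2 (mod 10): gcd(60, 10) = 10; 2 - 32 = -30, which IS divisible by 10, so compatible.
    Write x = 32 + 60·t and substitute into x ≡ 2 (mod 10): 60·t ≡ 2 − 32 = -30 (mod 10).
    Divide the congruence (and modulus) by g = 10: 6·t ≡ -3 (mod 1).
    Modulo 1 every t works; take t = 0.
    Then x = 32 + 60·0 = 32, valid modulo lcm(60, 10) = 60: x ≡ 32 (mod 60).
Verify: 32 mod 12 = 8, 32 mod 15 = 2, 32 mod 10 = 2.

x ≡ 32 (mod 60).


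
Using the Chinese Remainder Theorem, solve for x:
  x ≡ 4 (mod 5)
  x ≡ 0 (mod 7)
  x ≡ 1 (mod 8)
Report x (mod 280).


Moduli 5, 7, 8 are pairwise coprime; by CRT there is a unique solution modulo M = 5 · 7 · 8 = 280.
Solve pairwise, accumulating the modulus:
  Start with x ≡ 4 (mod 5).
  Combine with x ≡ 0 (mod 7): since gcd(5, 7) = 1, we get a unique residue mod 35.
    Write x = 4 + 5·t and substitute into x ≡ 0 (mod 7): 5·t ≡ 0 − 4 = -4 (mod 7).
    Reduce coefficients mod 7: 5·t ≡ 3 (mod 7).
    The inverse of 5 mod 7 is 3 (since 5·3 = 15 = 2·7 + 1), so t ≡ 3·3 = 9 ≡ 2 (mod 7).
    Then x = 4 + 5·2 = 14, valid modulo lcm(5, 7) = 35: x ≡ 14 (mod 35).
  Combine with x ≡ 1 (mod 8): since gcd(35, 8) = 1, we get a unique residue mod 280.
    Write x = 14 + 35·t and substitute into x ≡ 1 (mod 8): 35·t ≡ 1 − 14 = -13 (mod 8).
    Reduce coefficients mod 8: 3·t ≡ 3 (mod 8).
    The inverse of 3 mod 8 is 3 (since 3·3 = 9 = 1·8 + 1), so t ≡ 3·3 = 9 ≡ 1 (mod 8).
    Then x = 14 + 35·1 = 49, valid modulo lcm(35, 8) = 280: x ≡ 49 (mod 280).
Verify: 49 mod 5 = 4 ✓, 49 mod 7 = 0 ✓, 49 mod 8 = 1 ✓.

x ≡ 49 (mod 280).


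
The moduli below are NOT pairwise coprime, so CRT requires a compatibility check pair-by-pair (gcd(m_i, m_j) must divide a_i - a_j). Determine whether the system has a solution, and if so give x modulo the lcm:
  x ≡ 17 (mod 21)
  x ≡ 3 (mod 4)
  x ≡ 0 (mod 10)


Moduli 21, 4, 10 are not pairwise coprime, so CRT works modulo lcm(m_i) when all pairwise compatibility conditions hold.
Pairwise compatibility: gcd(m_i, m_j) must divide a_i - a_j for every pair.
Merge one congruence at a time:
  Start: x ≡ 17 (mod 21).
  Combine with x ≡ 3 (mod 4): gcd(21, 4) = 1; 3 - 17 = -14, which IS divisible by 1, so compatible.
    Write x = 17 + 21·t and substitute into x ≡ 3 (mod 4): 21·t ≡ 3 − 17 = -14 (mod 4).
    Reduce coefficients mod 4: 1·t ≡ 2 (mod 4).
    So t ≡ 2 (mod 4).
    Then x = 17 + 21·2 = 59, valid modulo lcm(21, 4) = 84: x ≡ 59 (mod 84).
  Combine with x ≡ 0 (mod 10): gcd(84, 10) = 2, and 0 - 59 = -59 is NOT divisible by 2.
    ⇒ system is inconsistent (no integer solution).

No solution (the system is inconsistent).


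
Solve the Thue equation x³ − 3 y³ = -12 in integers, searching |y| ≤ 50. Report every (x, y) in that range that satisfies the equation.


The equation is x³ - 3y³ = -12. For fixed y, x³ = 3·y³ − 12, so a solution requires the RHS to be a perfect cube.
Strategy: iterate y from -50 to 50, compute RHS = 3·y³ − 12, and check whether it is a (positive or negative) perfect cube.
Check small values of y:
  y = 0: RHS = -12 is not a perfect cube.
  y = 1: RHS = -9 is not a perfect cube.
  y = -1: RHS = -15 is not a perfect cube.
  y = 2: RHS = 12 is not a perfect cube.
  y = -2: RHS = -36 is not a perfect cube.
  y = 3: RHS = 69 is not a perfect cube.
  y = -3: RHS = -93 is not a perfect cube.
Continuing the search up to |y| = 50 finds no solutions either.
No (x, y) in the scanned range satisfies the equation.

No integer solutions with |y| ≤ 50.


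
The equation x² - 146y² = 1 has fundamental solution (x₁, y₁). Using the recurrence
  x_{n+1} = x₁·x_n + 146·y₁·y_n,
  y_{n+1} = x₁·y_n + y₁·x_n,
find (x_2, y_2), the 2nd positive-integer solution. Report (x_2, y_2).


Step 1: Find the fundamental solution (x₁, y₁) of x² - 146y² = 1.
  Expand √146 as a continued fraction. a₀ = ⌊√146⌋ = 12; iterate m_{k+1} = d_k·a_k − m_k, d_{k+1} = (146 − m_{k+1}²)/d_k, a_{k+1} = ⌊(a₀ + m_{k+1})/d_{k+1}⌋ (starting m₀ = 0, d₀ = 1), with convergents p_k = a_k·p_{k-1} + p_{k-2}, q_k = a_k·q_{k-1} + q_{k-2} (p₋₁ = 1, q₋₁ = 0):
  k = 0: a₀ = 12; p₀/q₀ = 12/1; p₀² − 146·q₀² = 144 − 146 = -2.
  k = 1: m = 12, d = 2, a = ⌊(12 + 12)/2⌋ = 12; p/q = (12·12 + 1)/(12·1 + 0) = 145/12; p² − 146·q² = 21025 − 21024 = 1.
  The first convergent with p² − 146·q² = 1 gives the fundamental solution (x₁, y₁) = (145, 12).
Step 2: Apply the recurrence (x_{n+1}, y_{n+1}) = (x₁x_n + 146y₁y_n, x₁y_n + y₁x_n) repeatedly.
  From (x_1, y_1) = (145, 12): x_2 = 145·145 + 146·12·12 = 42049; y_2 = 145·12 + 12·145 = 3480.
Step 3: Verify x_2² - 146·y_2² = 1768118401 - 1768118400 = 1 (should be 1). ✓

(x_1, y_1) = (145, 12); (x_2, y_2) = (42049, 3480).


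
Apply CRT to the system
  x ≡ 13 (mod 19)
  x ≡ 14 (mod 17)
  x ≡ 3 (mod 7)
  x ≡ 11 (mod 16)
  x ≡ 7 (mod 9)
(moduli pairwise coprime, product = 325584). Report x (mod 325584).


Product of moduli M = 19 · 17 · 7 · 16 · 9 = 325584.
Merge one congruence at a time:
  Start: x ≡ 13 (mod 19).
  Combine with x ≡ 14 (mod 17); new modulus lcm = 323.
    Write x = 13 + 19·t and substitute into x ≡ 14 (mod 17): 19·t ≡ 14 − 13 = 1 (mod 17).
    Reduce coefficients mod 17: 2·t ≡ 1 (mod 17).
    The inverse of 2 mod 17 is 9 (since 2·9 = 18 = 1·17 + 1), so t ≡ 9·1 = 9 ≡ 9 (mod 17).
    Then x = 13 + 19·9 = 184, valid modulo lcm(19, 17) = 323: x ≡ 184 (mod 323).
  Combine with x ≡ 3 (mod 7); new modulus lcm = 2261.
    Write x = 184 + 323·t and substitute into x ≡ 3 (mod 7): 323·t ≡ 3 − 184 = -181 (mod 7).
    Reduce coefficients mod 7: 1·t ≡ 1 (mod 7).
    So t ≡ 1 (mod 7).
    Then x = 184 + 323·1 = 507, valid modulo lcm(323, 7) = 2261: x ≡ 507 (mod 2261).
  Combine with x ≡ 11 (mod 16); new modulus lcm = 36176.
    Write x = 507 + 2261·t and substitute into x ≡ 11 (mod 16): 2261·t ≡ 11 − 507 = -496 (mod 16).
    Reduce coefficients mod 16: 5·t ≡ 0 (mod 16).
    The inverse of 5 mod 16 is 13 (since 5·13 = 65 = 4·16 + 1), so t ≡ 13·0 = 0 ≡ 0 (mod 16).
    Then x = 507 + 2261·0 = 507, valid modulo lcm(2261, 16) = 36176: x ≡ 507 (mod 36176).
  Combine with x ≡ 7 (mod 9); new modulus lcm = 325584.
    Write x = 507 + 36176·t and substitute into x ≡ 7 (mod 9): 36176·t ≡ 7 − 507 = -500 (mod 9).
    Reduce coefficients mod 9: 5·t ≡ 4 (mod 9).
    The inverse of 5 mod 9 is 2 (since 5·2 = 10 = 1·9 + 1), so t ≡ 2·4 = 8 ≡ 8 (mod 9).
    Then x = 507 + 36176·8 = 289915, valid modulo lcm(36176, 9) = 325584: x ≡ 289915 (mod 325584).
Verify against each original: 289915 mod 19 = 13, 289915 mod 17 = 14, 289915 mod 7 = 3, 289915 mod 16 = 11, 289915 mod 9 = 7.

x ≡ 289915 (mod 325584).


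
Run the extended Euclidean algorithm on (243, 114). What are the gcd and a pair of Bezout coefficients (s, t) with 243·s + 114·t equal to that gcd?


Euclidean algorithm on (243, 114) — divide until remainder is 0:
  243 = 2 · 114 + 15
  114 = 7 · 15 + 9
  15 = 1 · 9 + 6
  9 = 1 · 6 + 3
  6 = 2 · 3 + 0
gcd(243, 114) = 3.
Track Bezout coefficients alongside the remainders: start with r₀ = 243 = a·1 + b·0 (s = 1, t = 0) and r₁ = 114 = a·0 + b·1 (s = 0, t = 1); each new remainder r_{k+1} = r_{k-1} − q_k·r_k inherits s_{k+1} = s_{k-1} − q_k·s_k, t_{k+1} = t_{k-1} − q_k·t_k, so r_k = a·s_k + b·t_k at every step:
  q = 2: r = 15, s = 1 − 2·0 = 1, t = 0 − 2·1 = -2  (check: 243·1 + 114·(-2) = 15)
  q = 7: r = 9, s = 0 − 7·1 = -7, t = 1 − 7·(-2) = 15  (check: 243·(-7) + 114·15 = 9)
  q = 1: r = 6, s = 1 − 1·(-7) = 8, t = -2 − 1·15 = -17  (check: 243·8 + 114·(-17) = 6)
  q = 1: r = 3, s = -7 − 1·8 = -15, t = 15 − 1·(-17) = 32  (check: 243·(-15) + 114·32 = 3)
The row with r = 3 (the gcd) gives the Bezout coefficients s = -15, t = 32.
Result: 243 · (-15) + 114 · (32) = 3.

gcd(243, 114) = 3; s = -15, t = 32 (check: 243·(-15) + 114·32 = 3).


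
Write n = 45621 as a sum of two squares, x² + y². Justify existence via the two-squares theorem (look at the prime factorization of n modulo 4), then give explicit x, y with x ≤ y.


Step 1: Factor n = 45621 = 3^2 · 37 · 137.
Step 2: Check the mod-4 condition on each prime factor: 3 ≡ 3 (mod 4), exponent 2 (must be even); 37 ≡ 1 (mod 4), exponent 1; 137 ≡ 1 (mod 4), exponent 1.
All primes ≡ 3 (mod 4) appear to even exponent (or don't appear), so by the two-squares theorem n IS expressible as a sum of two squares.
Step 3: Build a representation. Group n = k² · m with k = 3 and m = 37 · 137 = 5069 (a product of primes ≡ 1 (mod 4)); a representation of m scales to one of n via (k·x)² + (k·y)² = k²(x² + y²). Each prime p ≡ 1 (mod 4) is itself a sum of two squares; find a² by testing p − a² for a perfect square:
  37: 37 − 1² = 36 = 6² ⇒ 37 = 1² + 6².
  137: 137 − 1² = 136, 137 − 2² = 133, 137 − 3² = 128, 137 − 4² = 121 = 11² ⇒ 137 = 4² + 11².
  Combine using the Brahmagupta–Fibonacci identity (a² + b²)(c² + d²) = (ac − bd)² + (ad + bc)² = (ac + bd)² + (ad − bc)²:
  37 · 137 = 5069: from (1² + 6²)(4² + 11²), take (1·4 − 6·11, 1·11 + 6·4) = (4 − 66, 11 + 24) = (-62, 35); dropping signs (only squares matter) gives (62, 35); check 62² + 35² = 3844 + 1225 = 5069 ✓.
  Scale by k = 3: (3·62, 3·35) = (186, 105).
Step 4: Order so x ≤ y and verify: 105² + 186² = 11025 + 34596 = 45621 = n. ✓

n = 45621 = 105² + 186² (one valid representation with x ≤ y).


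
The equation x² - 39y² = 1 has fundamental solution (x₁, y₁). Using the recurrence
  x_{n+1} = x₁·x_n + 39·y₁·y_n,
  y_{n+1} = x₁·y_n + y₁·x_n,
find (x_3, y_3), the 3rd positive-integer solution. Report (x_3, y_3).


Step 1: Find the fundamental solution (x₁, y₁) of x² - 39y² = 1.
  Expand √39 as a continued fraction. a₀ = ⌊√39⌋ = 6; iterate m_{k+1} = d_k·a_k − m_k, d_{k+1} = (39 − m_{k+1}²)/d_k, a_{k+1} = ⌊(a₀ + m_{k+1})/d_{k+1}⌋ (starting m₀ = 0, d₀ = 1), with convergents p_k = a_k·p_{k-1} + p_{k-2}, q_k = a_k·q_{k-1} + q_{k-2} (p₋₁ = 1, q₋₁ = 0):
  k = 0: a₀ = 6; p₀/q₀ = 6/1; p₀² − 39·q₀² = 36 − 39 = -3.
  k = 1: m = 6, d = 3, a = ⌊(6 + 6)/3⌋ = 4; p/q = (4·6 + 1)/(4·1 + 0) = 25/4; p² − 39·q² = 625 − 624 = 1.
  The first convergent with p² − 39·q² = 1 gives the fundamental solution (x₁, y₁) = (25, 4).
Step 2: Apply the recurrence (x_{n+1}, y_{n+1}) = (x₁x_n + 39y₁y_n, x₁y_n + y₁x_n) repeatedly.
  From (x_1, y_1) = (25, 4): x_2 = 25·25 + 39·4·4 = 1249; y_2 = 25·4 + 4·25 = 200.
  From (x_2, y_2) = (1249, 200): x_3 = 25·1249 + 39·4·200 = 62425; y_3 = 25·200 + 4·1249 = 9996.
Step 3: Verify x_3² - 39·y_3² = 3896880625 - 3896880624 = 1 (should be 1). ✓

(x_1, y_1) = (25, 4); (x_3, y_3) = (62425, 9996).


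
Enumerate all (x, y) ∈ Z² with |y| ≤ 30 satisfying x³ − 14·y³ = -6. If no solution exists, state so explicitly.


The equation is x³ - 14y³ = -6. For fixed y, x³ = 14·y³ − 6, so a solution requires the RHS to be a perfect cube.
Strategy: iterate y from -30 to 30, compute RHS = 14·y³ − 6, and check whether it is a (positive or negative) perfect cube.
Check small values of y:
  y = 0: RHS = -6 is not a perfect cube.
  y = 1: RHS = 8 = (2)³ ⇒ x = 2 works.
  y = -1: RHS = -20 is not a perfect cube.
  y = 2: RHS = 106 is not a perfect cube.
  y = -2: RHS = -118 is not a perfect cube.
  y = 3: RHS = 372 is not a perfect cube.
  y = -3: RHS = -384 is not a perfect cube.
Continuing the search up to |y| = 30 finds no further solutions beyond those listed.
Collected solutions: (2, 1).

Solutions (with |y| ≤ 30): (2, 1).


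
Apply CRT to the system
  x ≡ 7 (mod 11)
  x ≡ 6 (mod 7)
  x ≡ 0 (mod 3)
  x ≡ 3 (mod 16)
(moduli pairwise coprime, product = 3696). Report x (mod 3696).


Product of moduli M = 11 · 7 · 3 · 16 = 3696.
Merge one congruence at a time:
  Start: x ≡ 7 (mod 11).
  Combine with x ≡ 6 (mod 7); new modulus lcm = 77.
    Write x = 7 + 11·t and substitute into x ≡ 6 (mod 7): 11·t ≡ 6 − 7 = -1 (mod 7).
    Reduce coefficients mod 7: 4·t ≡ 6 (mod 7).
    The inverse of 4 mod 7 is 2 (since 4·2 = 8 = 1·7 + 1), so t ≡ 2·6 = 12 ≡ 5 (mod 7).
    Then x = 7 + 11·5 = 62, valid modulo lcm(11, 7) = 77: x ≡ 62 (mod 77).
  Combine with x ≡ 0 (mod 3); new modulus lcm = 231.
    Write x = 62 + 77·t and substitute into x ≡ 0 (mod 3): 77·t ≡ 0 − 62 = -62 (mod 3).
    Reduce coefficients mod 3: 2·t ≡ 1 (mod 3).
    The inverse of 2 mod 3 is 2 (since 2·2 = 4 = 1·3 + 1), so t ≡ 2·1 = 2 ≡ 2 (mod 3).
    Then x = 62 + 77·2 = 216, valid modulo lcm(77, 3) = 231: x ≡ 216 (mod 231).
  Combine with x ≡ 3 (mod 16); new modulus lcm = 3696.
    Write x = 216 + 231·t and substitute into x ≡ 3 (mod 16): 231·t ≡ 3 − 216 = -213 (mod 16).
    Reduce coefficients mod 16: 7·t ≡ 11 (mod 16).
    The inverse of 7 mod 16 is 7 (since 7·7 = 49 = 3·16 + 1), so t ≡ 7·11 = 77 ≡ 13 (mod 16).
    Then x = 216 + 231·13 = 3219, valid modulo lcm(231, 16) = 3696: x ≡ 3219 (mod 3696).
Verify against each original: 3219 mod 11 = 7, 3219 mod 7 = 6, 3219 mod 3 = 0, 3219 mod 16 = 3.

x ≡ 3219 (mod 3696).


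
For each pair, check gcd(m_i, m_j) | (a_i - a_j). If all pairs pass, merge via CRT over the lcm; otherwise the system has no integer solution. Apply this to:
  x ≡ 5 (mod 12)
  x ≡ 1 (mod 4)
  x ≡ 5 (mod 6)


Moduli 12, 4, 6 are not pairwise coprime, so CRT works modulo lcm(m_i) when all pairwise compatibility conditions hold.
Pairwise compatibility: gcd(m_i, m_j) must divide a_i - a_j for every pair.
Merge one congruence at a time:
  Start: x ≡ 5 (mod 12).
  Combine with x ≡ 1 (mod 4): gcd(12, 4) = 4; 1 - 5 = -4, which IS divisible by 4, so compatible.
    Write x = 5 + 12·t and substitute into x ≡ 1 (mod 4): 12·t ≡ 1 − 5 = -4 (mod 4).
    Divide the congruence (and modulus) by g = 4: 3·t ≡ -1 (mod 1).
    Modulo 1 every t works; take t = 0.
    Then x = 5 + 12·0 = 5, valid modulo lcm(12, 4) = 12: x ≡ 5 (mod 12).
  Combine with x ≡ 5 (mod 6): gcd(12, 6) = 6; 5 - 5 = 0, which IS divisible by 6, so compatible.
    Write x = 5 + 12·t and substitute into x ≡ 5 (mod 6): 12·t ≡ 5 − 5 = 0 (mod 6).
    Divide the congruence (and modulus) by g = 6: 2·t ≡ 0 (mod 1).
    Modulo 1 every t works; take t = 0.
    Then x = 5 + 12·0 = 5, valid modulo lcm(12, 6) = 12: x ≡ 5 (mod 12).
Verify: 5 mod 12 = 5, 5 mod 4 = 1, 5 mod 6 = 5.

x ≡ 5 (mod 12).


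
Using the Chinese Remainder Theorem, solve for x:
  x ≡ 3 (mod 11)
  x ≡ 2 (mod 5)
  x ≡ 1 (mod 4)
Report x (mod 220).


Moduli 11, 5, 4 are pairwise coprime; by CRT there is a unique solution modulo M = 11 · 5 · 4 = 220.
Solve pairwise, accumulating the modulus:
  Start with x ≡ 3 (mod 11).
  Combine with x ≡ 2 (mod 5): since gcd(11, 5) = 1, we get a unique residue mod 55.
    Write x = 3 + 11·t and substitute into x ≡ 2 (mod 5): 11·t ≡ 2 − 3 = -1 (mod 5).
    Reduce coefficients mod 5: 1·t ≡ 4 (mod 5).
    So t ≡ 4 (mod 5).
    Then x = 3 + 11·4 = 47, valid modulo lcm(11, 5) = 55: x ≡ 47 (mod 55).
  Combine with x ≡ 1 (mod 4): since gcd(55, 4) = 1, we get a unique residue mod 220.
    Write x = 47 + 55·t and substitute into x ≡ 1 (mod 4): 55·t ≡ 1 − 47 = -46 (mod 4).
    Reduce coefficients mod 4: 3·t ≡ 2 (mod 4).
    The inverse of 3 mod 4 is 3 (since 3·3 = 9 = 2·4 + 1), so t ≡ 3·2 = 6 ≡ 2 (mod 4).
    Then x = 47 + 55·2 = 157, valid modulo lcm(55, 4) = 220: x ≡ 157 (mod 220).
Verify: 157 mod 11 = 3 ✓, 157 mod 5 = 2 ✓, 157 mod 4 = 1 ✓.

x ≡ 157 (mod 220).


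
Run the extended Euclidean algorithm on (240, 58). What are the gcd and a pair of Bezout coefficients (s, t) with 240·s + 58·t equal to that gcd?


Euclidean algorithm on (240, 58) — divide until remainder is 0:
  240 = 4 · 58 + 8
  58 = 7 · 8 + 2
  8 = 4 · 2 + 0
gcd(240, 58) = 2.
Track Bezout coefficients alongside the remainders: start with r₀ = 240 = a·1 + b·0 (s = 1, t = 0) and r₁ = 58 = a·0 + b·1 (s = 0, t = 1); each new remainder r_{k+1} = r_{k-1} − q_k·r_k inherits s_{k+1} = s_{k-1} − q_k·s_k, t_{k+1} = t_{k-1} − q_k·t_k, so r_k = a·s_k + b·t_k at every step:
  q = 4: r = 8, s = 1 − 4·0 = 1, t = 0 − 4·1 = -4  (check: 240·1 + 58·(-4) = 8)
  q = 7: r = 2, s = 0 − 7·1 = -7, t = 1 − 7·(-4) = 29  (check: 240·(-7) + 58·29 = 2)
The row with r = 2 (the gcd) gives the Bezout coefficients s = -7, t = 29.
Result: 240 · (-7) + 58 · (29) = 2.

gcd(240, 58) = 2; s = -7, t = 29 (check: 240·(-7) + 58·29 = 2).


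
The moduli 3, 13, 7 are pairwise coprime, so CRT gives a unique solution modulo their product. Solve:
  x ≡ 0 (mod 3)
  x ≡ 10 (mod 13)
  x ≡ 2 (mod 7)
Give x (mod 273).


Moduli 3, 13, 7 are pairwise coprime; by CRT there is a unique solution modulo M = 3 · 13 · 7 = 273.
Solve pairwise, accumulating the modulus:
  Start with x ≡ 0 (mod 3).
  Combine with x ≡ 10 (mod 13): since gcd(3, 13) = 1, we get a unique residue mod 39.
    Write x = 0 + 3·t and substitute into x ≡ 10 (mod 13): 3·t ≡ 10 − 0 = 10 (mod 13).
    The inverse of 3 mod 13 is 9 (since 3·9 = 27 = 2·13 + 1), so t ≡ 9·10 = 90 ≡ 12 (mod 13).
    Then x = 0 + 3·12 = 36, valid modulo lcm(3, 13) = 39: x ≡ 36 (mod 39).
  Combine with x ≡ 2 (mod 7): since gcd(39, 7) = 1, we get a unique residue mod 273.
    Write x = 36 + 39·t and substitute into x ≡ 2 (mod 7): 39·t ≡ 2 − 36 = -34 (mod 7).
    Reduce coefficients mod 7: 4·t ≡ 1 (mod 7).
    The inverse of 4 mod 7 is 2 (since 4·2 = 8 = 1·7 + 1), so t ≡ 2·1 = 2 ≡ 2 (mod 7).
    Then x = 36 + 39·2 = 114, valid modulo lcm(39, 7) = 273: x ≡ 114 (mod 273).
Verify: 114 mod 3 = 0 ✓, 114 mod 13 = 10 ✓, 114 mod 7 = 2 ✓.

x ≡ 114 (mod 273).


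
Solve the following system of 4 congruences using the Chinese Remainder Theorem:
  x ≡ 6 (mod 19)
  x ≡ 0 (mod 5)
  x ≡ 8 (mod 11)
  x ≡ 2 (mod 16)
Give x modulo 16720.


Product of moduli M = 19 · 5 · 11 · 16 = 16720.
Merge one congruence at a time:
  Start: x ≡ 6 (mod 19).
  Combine with x ≡ 0 (mod 5); new modulus lcm = 95.
    Write x = 6 + 19·t and substitute into x ≡ 0 (mod 5): 19·t ≡ 0 − 6 = -6 (mod 5).
    Reduce coefficients mod 5: 4·t ≡ 4 (mod 5).
    The inverse of 4 mod 5 is 4 (since 4·4 = 16 = 3·5 + 1), so t ≡ 4·4 = 16 ≡ 1 (mod 5).
    Then x = 6 + 19·1 = 25, valid modulo lcm(19, 5) = 95: x ≡ 25 (mod 95).
  Combine with x ≡ 8 (mod 11); new modulus lcm = 1045.
    Write x = 25 + 95·t and substitute into x ≡ 8 (mod 11): 95·t ≡ 8 − 25 = -17 (mod 11).
    Reduce coefficients mod 11: 7·t ≡ 5 (mod 11).
    The inverse of 7 mod 11 is 8 (since 7·8 = 56 = 5·11 + 1), so t ≡ 8·5 = 40 ≡ 7 (mod 11).
    Then x = 25 + 95·7 = 690, valid modulo lcm(95, 11) = 1045: x ≡ 690 (mod 1045).
  Combine with x ≡ 2 (mod 16); new modulus lcm = 16720.
    Write x = 690 + 1045·t and substitute into x ≡ 2 (mod 16): 1045·t ≡ 2 − 690 = -688 (mod 16).
    Reduce coefficients mod 16: 5·t ≡ 0 (mod 16).
    The inverse of 5 mod 16 is 13 (since 5·13 = 65 = 4·16 + 1), so t ≡ 13·0 = 0 ≡ 0 (mod 16).
    Then x = 690 + 1045·0 = 690, valid modulo lcm(1045, 16) = 16720: x ≡ 690 (mod 16720).
Verify against each original: 690 mod 19 = 6, 690 mod 5 = 0, 690 mod 11 = 8, 690 mod 16 = 2.

x ≡ 690 (mod 16720).


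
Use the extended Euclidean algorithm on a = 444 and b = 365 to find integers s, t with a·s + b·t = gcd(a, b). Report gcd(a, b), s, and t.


Euclidean algorithm on (444, 365) — divide until remainder is 0:
  444 = 1 · 365 + 79
  365 = 4 · 79 + 49
  79 = 1 · 49 + 30
  49 = 1 · 30 + 19
  30 = 1 · 19 + 11
  19 = 1 · 11 + 8
  11 = 1 · 8 + 3
  8 = 2 · 3 + 2
  3 = 1 · 2 + 1
  2 = 2 · 1 + 0
gcd(444, 365) = 1.
Track Bezout coefficients alongside the remainders: start with r₀ = 444 = a·1 + b·0 (s = 1, t = 0) and r₁ = 365 = a·0 + b·1 (s = 0, t = 1); each new remainder r_{k+1} = r_{k-1} − q_k·r_k inherits s_{k+1} = s_{k-1} − q_k·s_k, t_{k+1} = t_{k-1} − q_k·t_k, so r_k = a·s_k + b·t_k at every step:
  q = 1: r = 79, s = 1 − 1·0 = 1, t = 0 − 1·1 = -1  (check: 444·1 + 365·(-1) = 79)
  q = 4: r = 49, s = 0 − 4·1 = -4, t = 1 − 4·(-1) = 5  (check: 444·(-4) + 365·5 = 49)
  q = 1: r = 30, s = 1 − 1·(-4) = 5, t = -1 − 1·5 = -6  (check: 444·5 + 365·(-6) = 30)
  q = 1: r = 19, s = -4 − 1·5 = -9, t = 5 − 1·(-6) = 11  (check: 444·(-9) + 365·11 = 19)
  q = 1: r = 11, s = 5 − 1·(-9) = 14, t = -6 − 1·11 = -17  (check: 444·14 + 365·(-17) = 11)
  q = 1: r = 8, s = -9 − 1·14 = -23, t = 11 − 1·(-17) = 28  (check: 444·(-23) + 365·28 = 8)
  q = 1: r = 3, s = 14 − 1·(-23) = 37, t = -17 − 1·28 = -45  (check: 444·37 + 365·(-45) = 3)
  q = 2: r = 2, s = -23 − 2·37 = -97, t = 28 − 2·(-45) = 118  (check: 444·(-97) + 365·118 = 2)
  q = 1: r = 1, s = 37 − 1·(-97) = 134, t = -45 − 1·118 = -163  (check: 444·134 + 365·(-163) = 1)
The row with r = 1 (the gcd) gives the Bezout coefficients s = 134, t = -163.
Result: 444 · (134) + 365 · (-163) = 1.

gcd(444, 365) = 1; s = 134, t = -163 (check: 444·134 + 365·(-163) = 1).


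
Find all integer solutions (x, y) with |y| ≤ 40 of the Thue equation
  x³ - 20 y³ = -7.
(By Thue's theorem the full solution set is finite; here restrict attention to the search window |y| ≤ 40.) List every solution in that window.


The equation is x³ - 20y³ = -7. For fixed y, x³ = 20·y³ − 7, so a solution requires the RHS to be a perfect cube.
Strategy: iterate y from -40 to 40, compute RHS = 20·y³ − 7, and check whether it is a (positive or negative) perfect cube.
Check small values of y:
  y = 0: RHS = -7 is not a perfect cube.
  y = 1: RHS = 13 is not a perfect cube.
  y = -1: RHS = -27 = (-3)³ ⇒ x = -3 works.
  y = 2: RHS = 153 is not a perfect cube.
  y = -2: RHS = -167 is not a perfect cube.
  y = 3: RHS = 533 is not a perfect cube.
  y = -3: RHS = -547 is not a perfect cube.
Continuing the search up to |y| = 40 finds no further solutions beyond those listed.
Collected solutions: (-3, -1).

Solutions (with |y| ≤ 40): (-3, -1).


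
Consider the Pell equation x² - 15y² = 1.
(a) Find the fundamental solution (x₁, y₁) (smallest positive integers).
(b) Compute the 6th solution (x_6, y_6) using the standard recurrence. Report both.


Step 1: Find the fundamental solution (x₁, y₁) of x² - 15y² = 1.
  Expand √15 as a continued fraction. a₀ = ⌊√15⌋ = 3; iterate m_{k+1} = d_k·a_k − m_k, d_{k+1} = (15 − m_{k+1}²)/d_k, a_{k+1} = ⌊(a₀ + m_{k+1})/d_{k+1}⌋ (starting m₀ = 0, d₀ = 1), with convergents p_k = a_k·p_{k-1} + p_{k-2}, q_k = a_k·q_{k-1} + q_{k-2} (p₋₁ = 1, q₋₁ = 0):
  k = 0: a₀ = 3; p₀/q₀ = 3/1; p₀² − 15·q₀² = 9 − 15 = -6.
  k = 1: m = 3, d = 6, a = ⌊(3 + 3)/6⌋ = 1; p/q = (1·3 + 1)/(1·1 + 0) = 4/1; p² − 15·q² = 16 − 15 = 1.
  The first convergent with p² − 15·q² = 1 gives the fundamental solution (x₁, y₁) = (4, 1).
Step 2: Apply the recurrence (x_{n+1}, y_{n+1}) = (x₁x_n + 15y₁y_n, x₁y_n + y₁x_n) repeatedly.
  From (x_1, y_1) = (4, 1): x_2 = 4·4 + 15·1·1 = 31; y_2 = 4·1 + 1·4 = 8.
  From (x_2, y_2) = (31, 8): x_3 = 4·31 + 15·1·8 = 244; y_3 = 4·8 + 1·31 = 63.
  From (x_3, y_3) = (244, 63): x_4 = 4·244 + 15·1·63 = 1921; y_4 = 4·63 + 1·244 = 496.
  From (x_4, y_4) = (1921, 496): x_5 = 4·1921 + 15·1·496 = 15124; y_5 = 4·496 + 1·1921 = 3905.
  From (x_5, y_5) = (15124, 3905): x_6 = 4·15124 + 15·1·3905 = 119071; y_6 = 4·3905 + 1·15124 = 30744.
Step 3: Verify x_6² - 15·y_6² = 14177903041 - 14177903040 = 1 (should be 1). ✓

(x_1, y_1) = (4, 1); (x_6, y_6) = (119071, 30744).


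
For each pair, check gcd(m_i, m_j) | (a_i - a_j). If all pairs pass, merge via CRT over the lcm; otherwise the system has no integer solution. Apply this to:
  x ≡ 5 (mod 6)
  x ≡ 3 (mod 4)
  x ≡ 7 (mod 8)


Moduli 6, 4, 8 are not pairwise coprime, so CRT works modulo lcm(m_i) when all pairwise compatibility conditions hold.
Pairwise compatibility: gcd(m_i, m_j) must divide a_i - a_j for every pair.
Merge one congruence at a time:
  Start: x ≡ 5 (mod 6).
  Combine with x ≡ 3 (mod 4): gcd(6, 4) = 2; 3 - 5 = -2, which IS divisible by 2, so compatible.
    Write x = 5 + 6·t and substitute into x ≡ 3 (mod 4): 6·t ≡ 3 − 5 = -2 (mod 4).
    Divide the congruence (and modulus) by g = 2: 3·t ≡ -1 (mod 2).
    Reduce coefficients mod 2: 1·t ≡ 1 (mod 2).
    So t ≡ 1 (mod 2).
    Then x = 5 + 6·1 = 11, valid modulo lcm(6, 4) = 12: x ≡ 11 (mod 12).
  Combine with x ≡ 7 (mod 8): gcd(12, 8) = 4; 7 - 11 = -4, which IS divisible by 4, so compatible.
    Write x = 11 + 12·t and substitute into x ≡ 7 (mod 8): 12·t ≡ 7 − 11 = -4 (mod 8).
    Divide the congruence (and modulus) by g = 4: 3·t ≡ -1 (mod 2).
    Reduce coefficients mod 2: 1·t ≡ 1 (mod 2).
    So t ≡ 1 (mod 2).
    Then x = 11 + 12·1 = 23, valid modulo lcm(12, 8) = 24: x ≡ 23 (mod 24).
Verify: 23 mod 6 = 5, 23 mod 4 = 3, 23 mod 8 = 7.

x ≡ 23 (mod 24).


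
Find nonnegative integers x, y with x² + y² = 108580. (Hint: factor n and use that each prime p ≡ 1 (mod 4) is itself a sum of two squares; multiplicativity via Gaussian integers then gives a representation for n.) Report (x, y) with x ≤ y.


Step 1: Factor n = 108580 = 2^2 · 5 · 61 · 89.
Step 2: Check the mod-4 condition on each prime factor: 2 = 2 (special); 5 ≡ 1 (mod 4), exponent 1; 61 ≡ 1 (mod 4), exponent 1; 89 ≡ 1 (mod 4), exponent 1.
All primes ≡ 3 (mod 4) appear to even exponent (or don't appear), so by the two-squares theorem n IS expressible as a sum of two squares.
Step 3: Build a representation. Group n = k² · m with k = 2 and m = 5 · 61 · 89 = 27145 (a product of primes ≡ 1 (mod 4)); a representation of m scales to one of n via (k·x)² + (k·y)² = k²(x² + y²). Each prime p ≡ 1 (mod 4) is itself a sum of two squares; find a² by testing p − a² for a perfect square:
  5: 5 − 1² = 4 = 2² ⇒ 5 = 1² + 2².
  61: 61 − 1² = 60, 61 − 2² = 57, 61 − 3² = 52, 61 − 4² = 45, 61 − 5² = 36 = 6² ⇒ 61 = 5² + 6².
  89: 89 − 1² = 88, 89 − 2² = 85, 89 − 3² = 80, 89 − 4² = 73, 89 − 5² = 64 = 8² ⇒ 89 = 5² + 8².
  Combine using the Brahmagupta–Fibonacci identity (a² + b²)(c² + d²) = (ac − bd)² + (ad + bc)² = (ac + bd)² + (ad − bc)²:
  5 · 61 = 305: from (1² + 2²)(5² + 6²), take (1·5 − 2·6, 1·6 + 2·5) = (5 − 12, 6 + 10) = (-7, 16); dropping signs (only squares matter) gives (7, 16); check 7² + 16² = 49 + 256 = 305 ✓.
  305 · 89 = 27145: from (7² + 16²)(5² + 8²), take (7·5 − 16·8, 7·8 + 16·5) = (35 − 128, 56 + 80) = (-93, 136); dropping signs (only squares matter) gives (93, 136); check 93² + 136² = 8649 + 18496 = 27145 ✓.
  Scale by k = 2: (2·93, 2·136) = (186, 272).
Step 4: Order so x ≤ y and verify: 186² + 272² = 34596 + 73984 = 108580 = n. ✓

n = 108580 = 186² + 272² (one valid representation with x ≤ y).


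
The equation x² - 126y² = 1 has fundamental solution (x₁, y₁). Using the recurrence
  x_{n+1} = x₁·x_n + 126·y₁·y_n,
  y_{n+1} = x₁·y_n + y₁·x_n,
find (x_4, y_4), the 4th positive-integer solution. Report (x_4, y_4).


Step 1: Find the fundamental solution (x₁, y₁) of x² - 126y² = 1.
  Expand √126 as a continued fraction. a₀ = ⌊√126⌋ = 11; iterate m_{k+1} = d_k·a_k − m_k, d_{k+1} = (126 − m_{k+1}²)/d_k, a_{k+1} = ⌊(a₀ + m_{k+1})/d_{k+1}⌋ (starting m₀ = 0, d₀ = 1), with convergents p_k = a_k·p_{k-1} + p_{k-2}, q_k = a_k·q_{k-1} + q_{k-2} (p₋₁ = 1, q₋₁ = 0):
  k = 0: a₀ = 11; p₀/q₀ = 11/1; p₀² − 126·q₀² = 121 − 126 = -5.
  k = 1: m = 11, d = 5, a = ⌊(11 + 11)/5⌋ = 4; p/q = (4·11 + 1)/(4·1 + 0) = 45/4; p² − 126·q² = 2025 − 2016 = 9.
  k = 2: m = 9, d = 9, a = ⌊(11 + 9)/9⌋ = 2; p/q = (2·45 + 11)/(2·4 + 1) = 101/9; p² − 126·q² = 10201 − 10206 = -5.
  k = 3: m = 9, d = 5, a = ⌊(11 + 9)/5⌋ = 4; p/q = (4·101 + 45)/(4·9 + 4) = 449/40; p² − 126·q² = 201601 − 201600 = 1.
  The first convergent with p² − 126·q² = 1 gives the fundamental solution (x₁, y₁) = (449, 40).
Step 2: Apply the recurrence (x_{n+1}, y_{n+1}) = (x₁x_n + 126y₁y_n, x₁y_n + y₁x_n) repeatedly.
  From (x_1, y_1) = (449, 40): x_2 = 449·449 + 126·40·40 = 403201; y_2 = 449·40 + 40·449 = 35920.
  From (x_2, y_2) = (403201, 35920): x_3 = 449·403201 + 126·40·35920 = 362074049; y_3 = 449·35920 + 40·403201 = 32256120.
  From (x_3, y_3) = (362074049, 32256120): x_4 = 449·362074049 + 126·40·32256120 = 325142092801; y_4 = 449·32256120 + 40·362074049 = 28965959840.
Step 3: Verify x_4² - 126·y_4² = 105717380511014096025601 - 105717380511014096025600 = 1 (should be 1). ✓

(x_1, y_1) = (449, 40); (x_4, y_4) = (325142092801, 28965959840).


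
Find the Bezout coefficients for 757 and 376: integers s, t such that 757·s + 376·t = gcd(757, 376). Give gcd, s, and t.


Euclidean algorithm on (757, 376) — divide until remainder is 0:
  757 = 2 · 376 + 5
  376 = 75 · 5 + 1
  5 = 5 · 1 + 0
gcd(757, 376) = 1.
Track Bezout coefficients alongside the remainders: start with r₀ = 757 = a·1 + b·0 (s = 1, t = 0) and r₁ = 376 = a·0 + b·1 (s = 0, t = 1); each new remainder r_{k+1} = r_{k-1} − q_k·r_k inherits s_{k+1} = s_{k-1} − q_k·s_k, t_{k+1} = t_{k-1} − q_k·t_k, so r_k = a·s_k + b·t_k at every step:
  q = 2: r = 5, s = 1 − 2·0 = 1, t = 0 − 2·1 = -2  (check: 757·1 + 376·(-2) = 5)
  q = 75: r = 1, s = 0 − 75·1 = -75, t = 1 − 75·(-2) = 151  (check: 757·(-75) + 376·151 = 1)
The row with r = 1 (the gcd) gives the Bezout coefficients s = -75, t = 151.
Result: 757 · (-75) + 376 · (151) = 1.

gcd(757, 376) = 1; s = -75, t = 151 (check: 757·(-75) + 376·151 = 1).


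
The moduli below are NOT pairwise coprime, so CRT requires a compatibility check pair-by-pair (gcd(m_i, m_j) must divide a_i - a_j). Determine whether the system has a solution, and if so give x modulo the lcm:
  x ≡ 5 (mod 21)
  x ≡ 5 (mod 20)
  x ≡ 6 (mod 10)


Moduli 21, 20, 10 are not pairwise coprime, so CRT works modulo lcm(m_i) when all pairwise compatibility conditions hold.
Pairwise compatibility: gcd(m_i, m_j) must divide a_i - a_j for every pair.
Merge one congruence at a time:
  Start: x ≡ 5 (mod 21).
  Combine with x ≡ 5 (mod 20): gcd(21, 20) = 1; 5 - 5 = 0, which IS divisible by 1, so compatible.
    Write x = 5 + 21·t and substitute into x ≡ 5 (mod 20): 21·t ≡ 5 − 5 = 0 (mod 20).
    Reduce coefficients mod 20: 1·t ≡ 0 (mod 20).
    So t ≡ 0 (mod 20).
    Then x = 5 + 21·0 = 5, valid modulo lcm(21, 20) = 420: x ≡ 5 (mod 420).
  Combine with x ≡ 6 (mod 10): gcd(420, 10) = 10, and 6 - 5 = 1 is NOT divisible by 10.
    ⇒ system is inconsistent (no integer solution).

No solution (the system is inconsistent).


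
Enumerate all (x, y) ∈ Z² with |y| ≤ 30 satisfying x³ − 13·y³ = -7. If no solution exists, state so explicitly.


The equation is x³ - 13y³ = -7. For fixed y, x³ = 13·y³ − 7, so a solution requires the RHS to be a perfect cube.
Strategy: iterate y from -30 to 30, compute RHS = 13·y³ − 7, and check whether it is a (positive or negative) perfect cube.
Check small values of y:
  y = 0: RHS = -7 is not a perfect cube.
  y = 1: RHS = 6 is not a perfect cube.
  y = -1: RHS = -20 is not a perfect cube.
  y = 2: RHS = 97 is not a perfect cube.
  y = -2: RHS = -111 is not a perfect cube.
  y = 3: RHS = 344 is not a perfect cube.
  y = -3: RHS = -358 is not a perfect cube.
Continuing the search up to |y| = 30 finds no solutions either.
No (x, y) in the scanned range satisfies the equation.

No integer solutions with |y| ≤ 30.


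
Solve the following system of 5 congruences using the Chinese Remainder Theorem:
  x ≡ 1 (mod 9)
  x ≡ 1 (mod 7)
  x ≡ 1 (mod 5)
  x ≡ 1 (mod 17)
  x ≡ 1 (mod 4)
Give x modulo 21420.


Product of moduli M = 9 · 7 · 5 · 17 · 4 = 21420.
Merge one congruence at a time:
  Start: x ≡ 1 (mod 9).
  Combine with x ≡ 1 (mod 7); new modulus lcm = 63.
    Write x = 1 + 9·t and substitute into x ≡ 1 (mod 7): 9·t ≡ 1 − 1 = 0 (mod 7).
    Reduce coefficients mod 7: 2·t ≡ 0 (mod 7).
    The inverse of 2 mod 7 is 4 (since 2·4 = 8 = 1·7 + 1), so t ≡ 4·0 = 0 ≡ 0 (mod 7).
    Then x = 1 + 9·0 = 1, valid modulo lcm(9, 7) = 63: x ≡ 1 (mod 63).
  Combine with x ≡ 1 (mod 5); new modulus lcm = 315.
    Write x = 1 + 63·t and substitute into x ≡ 1 (mod 5): 63·t ≡ 1 − 1 = 0 (mod 5).
    Reduce coefficients mod 5: 3·t ≡ 0 (mod 5).
    The inverse of 3 mod 5 is 2 (since 3·2 = 6 = 1·5 + 1), so t ≡ 2·0 = 0 ≡ 0 (mod 5).
    Then x = 1 + 63·0 = 1, valid modulo lcm(63, 5) = 315: x ≡ 1 (mod 315).
  Combine with x ≡ 1 (mod 17); new modulus lcm = 5355.
    Write x = 1 + 315·t and substitute into x ≡ 1 (mod 17): 315·t ≡ 1 − 1 = 0 (mod 17).
    Reduce coefficients mod 17: 9·t ≡ 0 (mod 17).
    The inverse of 9 mod 17 is 2 (since 9·2 = 18 = 1·17 + 1), so t ≡ 2·0 = 0 ≡ 0 (mod 17).
    Then x = 1 + 315·0 = 1, valid modulo lcm(315, 17) = 5355: x ≡ 1 (mod 5355).
  Combine with x ≡ 1 (mod 4); new modulus lcm = 21420.
    Write x = 1 + 5355·t and substitute into x ≡ 1 (mod 4): 5355·t ≡ 1 − 1 = 0 (mod 4).
    Reduce coefficients mod 4: 3·t ≡ 0 (mod 4).
    The inverse of 3 mod 4 is 3 (since 3·3 = 9 = 2·4 + 1), so t ≡ 3·0 = 0 ≡ 0 (mod 4).
    Then x = 1 + 5355·0 = 1, valid modulo lcm(5355, 4) = 21420: x ≡ 1 (mod 21420).
Verify against each original: 1 mod 9 = 1, 1 mod 7 = 1, 1 mod 5 = 1, 1 mod 17 = 1, 1 mod 4 = 1.

x ≡ 1 (mod 21420).


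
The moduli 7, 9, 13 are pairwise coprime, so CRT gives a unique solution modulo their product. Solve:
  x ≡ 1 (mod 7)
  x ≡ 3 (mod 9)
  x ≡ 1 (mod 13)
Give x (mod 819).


Moduli 7, 9, 13 are pairwise coprime; by CRT there is a unique solution modulo M = 7 · 9 · 13 = 819.
Solve pairwise, accumulating the modulus:
  Start with x ≡ 1 (mod 7).
  Combine with x ≡ 3 (mod 9): since gcd(7, 9) = 1, we get a unique residue mod 63.
    Write x = 1 + 7·t and substitute into x ≡ 3 (mod 9): 7·t ≡ 3 − 1 = 2 (mod 9).
    The inverse of 7 mod 9 is 4 (since 7·4 = 28 = 3·9 + 1), so t ≡ 4·2 = 8 ≡ 8 (mod 9).
    Then x = 1 + 7·8 = 57, valid modulo lcm(7, 9) = 63: x ≡ 57 (mod 63).
  Combine with x ≡ 1 (mod 13): since gcd(63, 13) = 1, we get a unique residue mod 819.
    Write x = 57 + 63·t and substitute into x ≡ 1 (mod 13): 63·t ≡ 1 − 57 = -56 (mod 13).
    Reduce coefficients mod 13: 11·t ≡ 9 (mod 13).
    The inverse of 11 mod 13 is 6 (since 11·6 = 66 = 5·13 + 1), so t ≡ 6·9 = 54 ≡ 2 (mod 13).
    Then x = 57 + 63·2 = 183, valid modulo lcm(63, 13) = 819: x ≡ 183 (mod 819).
Verify: 183 mod 7 = 1 ✓, 183 mod 9 = 3 ✓, 183 mod 13 = 1 ✓.

x ≡ 183 (mod 819).


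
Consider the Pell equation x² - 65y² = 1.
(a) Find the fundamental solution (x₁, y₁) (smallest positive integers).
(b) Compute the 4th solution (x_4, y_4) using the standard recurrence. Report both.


Step 1: Find the fundamental solution (x₁, y₁) of x² - 65y² = 1.
  Expand √65 as a continued fraction. a₀ = ⌊√65⌋ = 8; iterate m_{k+1} = d_k·a_k − m_k, d_{k+1} = (65 − m_{k+1}²)/d_k, a_{k+1} = ⌊(a₀ + m_{k+1})/d_{k+1}⌋ (starting m₀ = 0, d₀ = 1), with convergents p_k = a_k·p_{k-1} + p_{k-2}, q_k = a_k·q_{k-1} + q_{k-2} (p₋₁ = 1, q₋₁ = 0):
  k = 0: a₀ = 8; p₀/q₀ = 8/1; p₀² − 65·q₀² = 64 − 65 = -1.
  k = 1: m = 8, d = 1, a = ⌊(8 + 8)/1⌋ = 16; p/q = (16·8 + 1)/(16·1 + 0) = 129/16; p² − 65·q² = 16641 − 16640 = 1.
  The first convergent with p² − 65·q² = 1 gives the fundamental solution (x₁, y₁) = (129, 16).
Step 2: Apply the recurrence (x_{n+1}, y_{n+1}) = (x₁x_n + 65y₁y_n, x₁y_n + y₁x_n) repeatedly.
  From (x_1, y_1) = (129, 16): x_2 = 129·129 + 65·16·16 = 33281; y_2 = 129·16 + 16·129 = 4128.
  From (x_2, y_2) = (33281, 4128): x_3 = 129·33281 + 65·16·4128 = 8586369; y_3 = 129·4128 + 16·33281 = 1065008.
  From (x_3, y_3) = (8586369, 1065008): x_4 = 129·8586369 + 65·16·1065008 = 2215249921; y_4 = 129·1065008 + 16·8586369 = 274767936.
Step 3: Verify x_4² - 65·y_4² = 4907332212490506241 - 4907332212490506240 = 1 (should be 1). ✓

(x_1, y_1) = (129, 16); (x_4, y_4) = (2215249921, 274767936).


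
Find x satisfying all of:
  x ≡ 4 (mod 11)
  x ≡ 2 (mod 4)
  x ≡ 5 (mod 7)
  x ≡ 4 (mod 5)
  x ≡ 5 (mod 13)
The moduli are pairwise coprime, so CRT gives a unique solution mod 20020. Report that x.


Product of moduli M = 11 · 4 · 7 · 5 · 13 = 20020.
Merge one congruence at a time:
  Start: x ≡ 4 (mod 11).
  Combine with x ≡ 2 (mod 4); new modulus lcm = 44.
    Write x = 4 + 11·t and substitute into x ≡ 2 (mod 4): 11·t ≡ 2 − 4 = -2 (mod 4).
    Reduce coefficients mod 4: 3·t ≡ 2 (mod 4).
    The inverse of 3 mod 4 is 3 (since 3·3 = 9 = 2·4 + 1), so t ≡ 3·2 = 6 ≡ 2 (mod 4).
    Then x = 4 + 11·2 = 26, valid modulo lcm(11, 4) = 44: x ≡ 26 (mod 44).
  Combine with x ≡ 5 (mod 7); new modulus lcm = 308.
    Write x = 26 + 44·t and substitute into x ≡ 5 (mod 7): 44·t ≡ 5 − 26 = -21 (mod 7).
    Reduce coefficients mod 7: 2·t ≡ 0 (mod 7).
    The inverse of 2 mod 7 is 4 (since 2·4 = 8 = 1·7 + 1), so t ≡ 4·0 = 0 ≡ 0 (mod 7).
    Then x = 26 + 44·0 = 26, valid modulo lcm(44, 7) = 308: x ≡ 26 (mod 308).
  Combine with x ≡ 4 (mod 5); new modulus lcm = 1540.
    Write x = 26 + 308·t and substitute into x ≡ 4 (mod 5): 308·t ≡ 4 − 26 = -22 (mod 5).
    Reduce coefficients mod 5: 3·t ≡ 3 (mod 5).
    The inverse of 3 mod 5 is 2 (since 3·2 = 6 = 1·5 + 1), so t ≡ 2·3 = 6 ≡ 1 (mod 5).
    Then x = 26 + 308·1 = 334, valid modulo lcm(308, 5) = 1540: x ≡ 334 (mod 1540).
  Combine with x ≡ 5 (mod 13); new modulus lcm = 20020.
    Write x = 334 + 1540·t and substitute into x ≡ 5 (mod 13): 1540·t ≡ 5 − 334 = -329 (mod 13).
    Reduce coefficients mod 13: 6·t ≡ 9 (mod 13).
    The inverse of 6 mod 13 is 11 (since 6·11 = 66 = 5·13 + 1), so t ≡ 11·9 = 99 ≡ 8 (mod 13).
    Then x = 334 + 1540·8 = 12654, valid modulo lcm(1540, 13) = 20020: x ≡ 12654 (mod 20020).
Verify against each original: 12654 mod 11 = 4, 12654 mod 4 = 2, 12654 mod 7 = 5, 12654 mod 5 = 4, 12654 mod 13 = 5.

x ≡ 12654 (mod 20020).
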